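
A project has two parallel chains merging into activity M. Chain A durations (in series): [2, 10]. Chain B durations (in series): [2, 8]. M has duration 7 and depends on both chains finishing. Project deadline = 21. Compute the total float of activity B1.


Forward pass: ES(B1) = sum of predecessors on chain B = 0
EF = ES + duration = 0 + 2 = 2
Backward pass: LF(M) = deadline = 21; LS(M) = 21 - 7 = 14
LF(B1) = LS(M) - sum(successors on chain B) = 14 - 8 = 6
LS = LF - duration = 6 - 2 = 4
Total float = LS - ES = 4 - 0 = 4

4


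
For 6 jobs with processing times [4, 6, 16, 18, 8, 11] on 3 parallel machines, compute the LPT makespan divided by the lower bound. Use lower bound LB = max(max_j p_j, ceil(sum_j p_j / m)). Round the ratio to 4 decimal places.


LPT order: [18, 16, 11, 8, 6, 4]
Machine loads after assignment: [22, 22, 19]
LPT makespan = 22
Lower bound = max(max_job, ceil(total/3)) = max(18, 21) = 21
Ratio = 22 / 21 = 1.0476

1.0476


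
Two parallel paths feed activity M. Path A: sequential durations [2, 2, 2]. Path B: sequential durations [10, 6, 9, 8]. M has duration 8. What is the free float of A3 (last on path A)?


ES(A3) = sum of predecessors on chain A = 4
EF(A3) = ES + duration = 4 + 2 = 6
Successor of A3 is M. ES(M) = max(sum(A), sum(B)) = max(6, 33) = 33
Free float = ES(successor) - EF(current) = 33 - 6 = 27

27


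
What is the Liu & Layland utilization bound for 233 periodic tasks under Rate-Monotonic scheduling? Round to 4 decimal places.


Compute 2^(1/233) = 1.0029793100
Subtract 1: 1.0029793100 - 1 = 0.0029793100
Multiply by n: 233 * 0.0029793100 = 0.6941792300
Round to 4 dp: 0.6942

0.6942


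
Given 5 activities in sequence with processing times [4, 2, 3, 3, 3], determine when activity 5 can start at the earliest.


Activity 5 starts after activities 1 through 4 complete.
Predecessor durations: [4, 2, 3, 3]
ES = 4 + 2 + 3 + 3 = 12

12


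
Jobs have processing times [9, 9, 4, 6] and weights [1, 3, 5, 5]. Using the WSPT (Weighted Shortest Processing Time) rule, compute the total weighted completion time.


Compute p/w ratios and sort ascending (WSPT): [(4, 5), (6, 5), (9, 3), (9, 1)]
Compute weighted completion times:
  Job (p=4,w=5): C=4, w*C=5*4=20
  Job (p=6,w=5): C=10, w*C=5*10=50
  Job (p=9,w=3): C=19, w*C=3*19=57
  Job (p=9,w=1): C=28, w*C=1*28=28
Total weighted completion time = 155

155


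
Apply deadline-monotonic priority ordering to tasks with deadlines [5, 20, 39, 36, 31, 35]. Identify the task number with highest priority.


Sort tasks by relative deadline (ascending):
  Task 1: deadline = 5
  Task 2: deadline = 20
  Task 5: deadline = 31
  Task 6: deadline = 35
  Task 4: deadline = 36
  Task 3: deadline = 39
Priority order (highest first): [1, 2, 5, 6, 4, 3]
Highest priority task = 1

1


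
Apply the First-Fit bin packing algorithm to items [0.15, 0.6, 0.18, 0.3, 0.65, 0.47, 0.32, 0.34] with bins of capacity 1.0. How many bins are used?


Place items sequentially using First-Fit:
  Item 0.15 -> new Bin 1
  Item 0.6 -> Bin 1 (now 0.75)
  Item 0.18 -> Bin 1 (now 0.93)
  Item 0.3 -> new Bin 2
  Item 0.65 -> Bin 2 (now 0.95)
  Item 0.47 -> new Bin 3
  Item 0.32 -> Bin 3 (now 0.79)
  Item 0.34 -> new Bin 4
Total bins used = 4

4


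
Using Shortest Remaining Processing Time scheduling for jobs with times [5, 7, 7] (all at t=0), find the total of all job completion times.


Since all jobs arrive at t=0, SRPT equals SPT ordering.
SPT order: [5, 7, 7]
Completion times:
  Job 1: p=5, C=5
  Job 2: p=7, C=12
  Job 3: p=7, C=19
Total completion time = 5 + 12 + 19 = 36

36


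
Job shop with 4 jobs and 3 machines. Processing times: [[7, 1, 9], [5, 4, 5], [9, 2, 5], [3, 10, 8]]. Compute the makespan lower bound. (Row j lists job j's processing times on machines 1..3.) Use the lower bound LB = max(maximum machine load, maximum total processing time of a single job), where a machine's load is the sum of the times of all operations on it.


Machine loads:
  Machine 1: 7 + 5 + 9 + 3 = 24
  Machine 2: 1 + 4 + 2 + 10 = 17
  Machine 3: 9 + 5 + 5 + 8 = 27
Max machine load = 27
Job totals:
  Job 1: 17
  Job 2: 14
  Job 3: 16
  Job 4: 21
Max job total = 21
Lower bound = max(27, 21) = 27

27


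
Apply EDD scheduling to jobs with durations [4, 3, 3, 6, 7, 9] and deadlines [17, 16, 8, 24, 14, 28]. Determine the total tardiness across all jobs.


Sort by due date (EDD order): [(3, 8), (7, 14), (3, 16), (4, 17), (6, 24), (9, 28)]
Compute completion times and tardiness:
  Job 1: p=3, d=8, C=3, tardiness=max(0,3-8)=0
  Job 2: p=7, d=14, C=10, tardiness=max(0,10-14)=0
  Job 3: p=3, d=16, C=13, tardiness=max(0,13-16)=0
  Job 4: p=4, d=17, C=17, tardiness=max(0,17-17)=0
  Job 5: p=6, d=24, C=23, tardiness=max(0,23-24)=0
  Job 6: p=9, d=28, C=32, tardiness=max(0,32-28)=4
Total tardiness = 4

4


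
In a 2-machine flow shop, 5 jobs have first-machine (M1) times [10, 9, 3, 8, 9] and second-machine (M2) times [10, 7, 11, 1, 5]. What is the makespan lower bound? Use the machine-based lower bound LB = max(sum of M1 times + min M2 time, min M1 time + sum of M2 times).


LB1 = sum(M1 times) + min(M2 times) = 39 + 1 = 40
LB2 = min(M1 times) + sum(M2 times) = 3 + 34 = 37
Lower bound = max(LB1, LB2) = max(40, 37) = 40

40


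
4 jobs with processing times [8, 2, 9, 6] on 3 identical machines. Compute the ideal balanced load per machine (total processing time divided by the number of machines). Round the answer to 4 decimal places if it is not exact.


Total processing time = 8 + 2 + 9 + 6 = 25
Number of machines = 3
Ideal balanced load = 25 / 3 = 8.3333

8.3333


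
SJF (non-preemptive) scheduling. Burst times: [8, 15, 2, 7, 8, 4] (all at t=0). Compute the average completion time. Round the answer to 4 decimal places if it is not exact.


SJF order (ascending): [2, 4, 7, 8, 8, 15]
Completion times:
  Job 1: burst=2, C=2
  Job 2: burst=4, C=6
  Job 3: burst=7, C=13
  Job 4: burst=8, C=21
  Job 5: burst=8, C=29
  Job 6: burst=15, C=44
Average completion = 115/6 = 19.1667

19.1667


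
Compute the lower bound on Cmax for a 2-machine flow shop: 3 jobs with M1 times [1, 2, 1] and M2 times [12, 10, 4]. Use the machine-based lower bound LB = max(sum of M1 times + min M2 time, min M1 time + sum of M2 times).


LB1 = sum(M1 times) + min(M2 times) = 4 + 4 = 8
LB2 = min(M1 times) + sum(M2 times) = 1 + 26 = 27
Lower bound = max(LB1, LB2) = max(8, 27) = 27

27


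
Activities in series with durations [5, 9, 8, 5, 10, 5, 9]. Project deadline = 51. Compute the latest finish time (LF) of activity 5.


LF(activity 5) = deadline - sum of successor durations
Successors: activities 6 through 7 with durations [5, 9]
Sum of successor durations = 14
LF = 51 - 14 = 37

37


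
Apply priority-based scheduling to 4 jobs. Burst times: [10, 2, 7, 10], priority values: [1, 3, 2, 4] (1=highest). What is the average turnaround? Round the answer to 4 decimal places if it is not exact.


Sort by priority (ascending = highest first):
Order: [(1, 10), (2, 7), (3, 2), (4, 10)]
Completion times:
  Priority 1, burst=10, C=10
  Priority 2, burst=7, C=17
  Priority 3, burst=2, C=19
  Priority 4, burst=10, C=29
Average turnaround = 75/4 = 18.75

18.75


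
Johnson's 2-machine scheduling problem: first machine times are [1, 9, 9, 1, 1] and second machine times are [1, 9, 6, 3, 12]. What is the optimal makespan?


Apply Johnson's rule:
  Group 1 (a <= b): [(1, 1, 1), (4, 1, 3), (5, 1, 12), (2, 9, 9)]
  Group 2 (a > b): [(3, 9, 6)]
Optimal job order: [1, 4, 5, 2, 3]
Schedule:
  Job 1: M1 done at 1, M2 done at 2
  Job 4: M1 done at 2, M2 done at 5
  Job 5: M1 done at 3, M2 done at 17
  Job 2: M1 done at 12, M2 done at 26
  Job 3: M1 done at 21, M2 done at 32
Makespan = 32

32


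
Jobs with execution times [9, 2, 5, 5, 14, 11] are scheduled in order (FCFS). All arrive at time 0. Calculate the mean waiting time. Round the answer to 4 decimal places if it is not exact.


FCFS order (as given): [9, 2, 5, 5, 14, 11]
Waiting times:
  Job 1: wait = 0
  Job 2: wait = 9
  Job 3: wait = 11
  Job 4: wait = 16
  Job 5: wait = 21
  Job 6: wait = 35
Sum of waiting times = 92
Average waiting time = 92/6 = 15.3333

15.3333


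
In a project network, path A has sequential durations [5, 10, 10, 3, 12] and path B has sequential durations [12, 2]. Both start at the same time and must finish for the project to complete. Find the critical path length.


Path A total = 5 + 10 + 10 + 3 + 12 = 40
Path B total = 12 + 2 = 14
Critical path = longest path = max(40, 14) = 40

40


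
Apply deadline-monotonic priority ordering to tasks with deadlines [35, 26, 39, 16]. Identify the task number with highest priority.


Sort tasks by relative deadline (ascending):
  Task 4: deadline = 16
  Task 2: deadline = 26
  Task 1: deadline = 35
  Task 3: deadline = 39
Priority order (highest first): [4, 2, 1, 3]
Highest priority task = 4

4


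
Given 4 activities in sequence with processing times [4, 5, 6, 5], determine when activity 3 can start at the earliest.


Activity 3 starts after activities 1 through 2 complete.
Predecessor durations: [4, 5]
ES = 4 + 5 = 9

9


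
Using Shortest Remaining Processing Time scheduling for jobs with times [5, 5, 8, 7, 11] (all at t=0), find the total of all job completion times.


Since all jobs arrive at t=0, SRPT equals SPT ordering.
SPT order: [5, 5, 7, 8, 11]
Completion times:
  Job 1: p=5, C=5
  Job 2: p=5, C=10
  Job 3: p=7, C=17
  Job 4: p=8, C=25
  Job 5: p=11, C=36
Total completion time = 5 + 10 + 17 + 25 + 36 = 93

93


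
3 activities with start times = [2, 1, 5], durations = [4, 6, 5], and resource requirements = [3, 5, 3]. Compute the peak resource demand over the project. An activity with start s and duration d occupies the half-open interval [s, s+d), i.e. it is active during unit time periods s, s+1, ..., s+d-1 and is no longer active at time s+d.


Each activity i is active on [start_i, start_i + duration_i).
Compute total resource usage per time slot:
  t=0: active resources = [], total = 0
  t=1: active resources = [5], total = 5
  t=2: active resources = [3, 5], total = 8
  t=3: active resources = [3, 5], total = 8
  t=4: active resources = [3, 5], total = 8
  t=5: active resources = [3, 5, 3], total = 11
  t=6: active resources = [5, 3], total = 8
  t=7: active resources = [3], total = 3
  t=8: active resources = [3], total = 3
  t=9: active resources = [3], total = 3
Peak resource demand = 11

11


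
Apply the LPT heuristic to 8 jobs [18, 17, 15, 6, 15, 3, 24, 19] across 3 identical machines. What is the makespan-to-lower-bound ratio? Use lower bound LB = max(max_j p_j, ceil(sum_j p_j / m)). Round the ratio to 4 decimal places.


LPT order: [24, 19, 18, 17, 15, 15, 6, 3]
Machine loads after assignment: [39, 40, 38]
LPT makespan = 40
Lower bound = max(max_job, ceil(total/3)) = max(24, 39) = 39
Ratio = 40 / 39 = 1.0256

1.0256


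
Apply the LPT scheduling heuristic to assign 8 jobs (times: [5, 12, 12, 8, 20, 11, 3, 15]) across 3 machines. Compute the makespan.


Sort jobs in decreasing order (LPT): [20, 15, 12, 12, 11, 8, 5, 3]
Assign each job to the least loaded machine:
  Machine 1: jobs [20, 8], load = 28
  Machine 2: jobs [15, 11, 3], load = 29
  Machine 3: jobs [12, 12, 5], load = 29
Makespan = max load = 29

29


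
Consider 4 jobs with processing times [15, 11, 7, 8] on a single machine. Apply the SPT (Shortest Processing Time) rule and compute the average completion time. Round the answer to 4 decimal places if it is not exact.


Sort jobs by processing time (SPT order): [7, 8, 11, 15]
Compute completion times sequentially:
  Job 1: processing = 7, completes at 7
  Job 2: processing = 8, completes at 15
  Job 3: processing = 11, completes at 26
  Job 4: processing = 15, completes at 41
Sum of completion times = 89
Average completion time = 89/4 = 22.25

22.25


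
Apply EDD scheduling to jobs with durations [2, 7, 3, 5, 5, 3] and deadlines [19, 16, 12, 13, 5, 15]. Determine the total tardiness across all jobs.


Sort by due date (EDD order): [(5, 5), (3, 12), (5, 13), (3, 15), (7, 16), (2, 19)]
Compute completion times and tardiness:
  Job 1: p=5, d=5, C=5, tardiness=max(0,5-5)=0
  Job 2: p=3, d=12, C=8, tardiness=max(0,8-12)=0
  Job 3: p=5, d=13, C=13, tardiness=max(0,13-13)=0
  Job 4: p=3, d=15, C=16, tardiness=max(0,16-15)=1
  Job 5: p=7, d=16, C=23, tardiness=max(0,23-16)=7
  Job 6: p=2, d=19, C=25, tardiness=max(0,25-19)=6
Total tardiness = 14

14


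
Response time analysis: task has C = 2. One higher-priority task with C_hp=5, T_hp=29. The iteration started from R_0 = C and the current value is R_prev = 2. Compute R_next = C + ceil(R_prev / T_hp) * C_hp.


R_next = C + ceil(R_prev / T_hp) * C_hp
ceil(2 / 29) = ceil(0.069) = 1
Interference = 1 * 5 = 5
R_next = 2 + 5 = 7

7


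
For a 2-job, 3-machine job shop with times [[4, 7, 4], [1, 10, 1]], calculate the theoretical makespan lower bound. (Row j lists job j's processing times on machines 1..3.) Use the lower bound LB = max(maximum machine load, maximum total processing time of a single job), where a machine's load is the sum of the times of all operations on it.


Machine loads:
  Machine 1: 4 + 1 = 5
  Machine 2: 7 + 10 = 17
  Machine 3: 4 + 1 = 5
Max machine load = 17
Job totals:
  Job 1: 15
  Job 2: 12
Max job total = 15
Lower bound = max(17, 15) = 17

17


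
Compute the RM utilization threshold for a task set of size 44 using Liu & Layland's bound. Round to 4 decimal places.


Compute 2^(1/44) = 1.0158780831
Subtract 1: 1.0158780831 - 1 = 0.0158780831
Multiply by n: 44 * 0.0158780831 = 0.6986356564
Round to 4 dp: 0.6986

0.6986


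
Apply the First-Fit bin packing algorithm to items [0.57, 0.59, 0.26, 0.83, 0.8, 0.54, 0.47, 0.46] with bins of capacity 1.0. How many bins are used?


Place items sequentially using First-Fit:
  Item 0.57 -> new Bin 1
  Item 0.59 -> new Bin 2
  Item 0.26 -> Bin 1 (now 0.83)
  Item 0.83 -> new Bin 3
  Item 0.8 -> new Bin 4
  Item 0.54 -> new Bin 5
  Item 0.47 -> new Bin 6
  Item 0.46 -> Bin 5 (now 1.0)
Total bins used = 6

6


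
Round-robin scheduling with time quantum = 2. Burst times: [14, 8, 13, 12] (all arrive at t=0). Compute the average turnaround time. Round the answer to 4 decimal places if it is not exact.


Time quantum = 2
Execution trace:
  J1 runs 2 units, time = 2
  J2 runs 2 units, time = 4
  J3 runs 2 units, time = 6
  J4 runs 2 units, time = 8
  J1 runs 2 units, time = 10
  J2 runs 2 units, time = 12
  J3 runs 2 units, time = 14
  J4 runs 2 units, time = 16
  J1 runs 2 units, time = 18
  J2 runs 2 units, time = 20
  J3 runs 2 units, time = 22
  J4 runs 2 units, time = 24
  J1 runs 2 units, time = 26
  J2 runs 2 units, time = 28
  J3 runs 2 units, time = 30
  J4 runs 2 units, time = 32
  J1 runs 2 units, time = 34
  J3 runs 2 units, time = 36
  J4 runs 2 units, time = 38
  J1 runs 2 units, time = 40
  J3 runs 2 units, time = 42
  J4 runs 2 units, time = 44
  J1 runs 2 units, time = 46
  J3 runs 1 units, time = 47
Finish times: [46, 28, 47, 44]
Average turnaround = 165/4 = 41.25

41.25


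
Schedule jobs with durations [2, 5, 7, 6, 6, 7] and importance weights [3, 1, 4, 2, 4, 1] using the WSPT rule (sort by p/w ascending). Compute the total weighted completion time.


Compute p/w ratios and sort ascending (WSPT): [(2, 3), (6, 4), (7, 4), (6, 2), (5, 1), (7, 1)]
Compute weighted completion times:
  Job (p=2,w=3): C=2, w*C=3*2=6
  Job (p=6,w=4): C=8, w*C=4*8=32
  Job (p=7,w=4): C=15, w*C=4*15=60
  Job (p=6,w=2): C=21, w*C=2*21=42
  Job (p=5,w=1): C=26, w*C=1*26=26
  Job (p=7,w=1): C=33, w*C=1*33=33
Total weighted completion time = 199

199


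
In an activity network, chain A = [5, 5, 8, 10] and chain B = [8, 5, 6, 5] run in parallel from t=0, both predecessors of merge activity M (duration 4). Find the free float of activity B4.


ES(B4) = sum of predecessors on chain B = 19
EF(B4) = ES + duration = 19 + 5 = 24
Successor of B4 is M. ES(M) = max(sum(A), sum(B)) = max(28, 24) = 28
Free float = ES(successor) - EF(current) = 28 - 24 = 4

4


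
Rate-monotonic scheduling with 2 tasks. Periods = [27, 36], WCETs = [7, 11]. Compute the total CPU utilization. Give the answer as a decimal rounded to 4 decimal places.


Compute individual utilizations (exact fractions):
  Task 1: C/T = 7/27 (approx. 0.2593)
  Task 2: C/T = 11/36 (approx. 0.3056)
Total utilization U = 7/27 + 11/36 = 61/108
Rounded to 4 decimal places: U = 0.5648
RM (Liu & Layland) bound for 2 tasks = 0.828427; compare with U = 61/108 (approx. 0.564815)
U <= bound, so schedulable by RM sufficient condition.

0.5648


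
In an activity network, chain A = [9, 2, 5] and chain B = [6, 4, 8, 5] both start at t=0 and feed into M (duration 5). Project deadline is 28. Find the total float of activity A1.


Forward pass: ES(A1) = sum of predecessors on chain A = 0
EF = ES + duration = 0 + 9 = 9
Backward pass: LF(M) = deadline = 28; LS(M) = 28 - 5 = 23
LF(A1) = LS(M) - sum(successors on chain A) = 23 - 7 = 16
LS = LF - duration = 16 - 9 = 7
Total float = LS - ES = 7 - 0 = 7

7


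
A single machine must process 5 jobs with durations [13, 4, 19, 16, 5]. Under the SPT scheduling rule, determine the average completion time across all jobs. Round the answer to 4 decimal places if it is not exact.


Sort jobs by processing time (SPT order): [4, 5, 13, 16, 19]
Compute completion times sequentially:
  Job 1: processing = 4, completes at 4
  Job 2: processing = 5, completes at 9
  Job 3: processing = 13, completes at 22
  Job 4: processing = 16, completes at 38
  Job 5: processing = 19, completes at 57
Sum of completion times = 130
Average completion time = 130/5 = 26.0

26.0


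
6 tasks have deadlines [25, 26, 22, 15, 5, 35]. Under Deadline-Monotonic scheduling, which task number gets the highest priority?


Sort tasks by relative deadline (ascending):
  Task 5: deadline = 5
  Task 4: deadline = 15
  Task 3: deadline = 22
  Task 1: deadline = 25
  Task 2: deadline = 26
  Task 6: deadline = 35
Priority order (highest first): [5, 4, 3, 1, 2, 6]
Highest priority task = 5

5


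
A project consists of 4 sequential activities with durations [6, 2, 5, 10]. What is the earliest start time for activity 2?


Activity 2 starts after activities 1 through 1 complete.
Predecessor durations: [6]
ES = 6 = 6

6


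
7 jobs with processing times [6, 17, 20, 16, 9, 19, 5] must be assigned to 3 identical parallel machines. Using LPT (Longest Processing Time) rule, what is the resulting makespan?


Sort jobs in decreasing order (LPT): [20, 19, 17, 16, 9, 6, 5]
Assign each job to the least loaded machine:
  Machine 1: jobs [20, 6, 5], load = 31
  Machine 2: jobs [19, 9], load = 28
  Machine 3: jobs [17, 16], load = 33
Makespan = max load = 33

33


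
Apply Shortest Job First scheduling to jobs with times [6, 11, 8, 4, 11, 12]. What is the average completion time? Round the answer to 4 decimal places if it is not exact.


SJF order (ascending): [4, 6, 8, 11, 11, 12]
Completion times:
  Job 1: burst=4, C=4
  Job 2: burst=6, C=10
  Job 3: burst=8, C=18
  Job 4: burst=11, C=29
  Job 5: burst=11, C=40
  Job 6: burst=12, C=52
Average completion = 153/6 = 25.5

25.5


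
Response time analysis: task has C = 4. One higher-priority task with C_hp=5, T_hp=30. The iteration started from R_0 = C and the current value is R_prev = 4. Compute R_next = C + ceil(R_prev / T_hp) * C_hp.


R_next = C + ceil(R_prev / T_hp) * C_hp
ceil(4 / 30) = ceil(0.1333) = 1
Interference = 1 * 5 = 5
R_next = 4 + 5 = 9

9


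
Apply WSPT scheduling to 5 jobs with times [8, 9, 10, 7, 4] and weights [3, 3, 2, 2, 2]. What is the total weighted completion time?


Compute p/w ratios and sort ascending (WSPT): [(4, 2), (8, 3), (9, 3), (7, 2), (10, 2)]
Compute weighted completion times:
  Job (p=4,w=2): C=4, w*C=2*4=8
  Job (p=8,w=3): C=12, w*C=3*12=36
  Job (p=9,w=3): C=21, w*C=3*21=63
  Job (p=7,w=2): C=28, w*C=2*28=56
  Job (p=10,w=2): C=38, w*C=2*38=76
Total weighted completion time = 239

239


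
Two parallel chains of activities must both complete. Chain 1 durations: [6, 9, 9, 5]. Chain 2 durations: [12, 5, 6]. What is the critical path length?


Path A total = 6 + 9 + 9 + 5 = 29
Path B total = 12 + 5 + 6 = 23
Critical path = longest path = max(29, 23) = 29

29


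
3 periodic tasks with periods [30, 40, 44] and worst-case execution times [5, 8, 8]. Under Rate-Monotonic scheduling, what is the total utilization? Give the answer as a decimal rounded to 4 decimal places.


Compute individual utilizations (exact fractions):
  Task 1: C/T = 5/30 = 1/6 (approx. 0.1667)
  Task 2: C/T = 8/40 = 1/5 (approx. 0.2)
  Task 3: C/T = 8/44 = 2/11 (approx. 0.1818)
Total utilization U = 1/6 + 1/5 + 2/11 = 181/330
Rounded to 4 decimal places: U = 0.5485
RM (Liu & Layland) bound for 3 tasks = 0.779763; compare with U = 181/330 (approx. 0.548485)
U <= bound, so schedulable by RM sufficient condition.

0.5485


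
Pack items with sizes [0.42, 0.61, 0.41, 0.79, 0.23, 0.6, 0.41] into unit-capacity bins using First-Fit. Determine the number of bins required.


Place items sequentially using First-Fit:
  Item 0.42 -> new Bin 1
  Item 0.61 -> new Bin 2
  Item 0.41 -> Bin 1 (now 0.83)
  Item 0.79 -> new Bin 3
  Item 0.23 -> Bin 2 (now 0.84)
  Item 0.6 -> new Bin 4
  Item 0.41 -> new Bin 5
Total bins used = 5

5


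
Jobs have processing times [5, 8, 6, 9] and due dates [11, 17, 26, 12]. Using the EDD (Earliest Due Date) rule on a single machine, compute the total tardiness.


Sort by due date (EDD order): [(5, 11), (9, 12), (8, 17), (6, 26)]
Compute completion times and tardiness:
  Job 1: p=5, d=11, C=5, tardiness=max(0,5-11)=0
  Job 2: p=9, d=12, C=14, tardiness=max(0,14-12)=2
  Job 3: p=8, d=17, C=22, tardiness=max(0,22-17)=5
  Job 4: p=6, d=26, C=28, tardiness=max(0,28-26)=2
Total tardiness = 9

9


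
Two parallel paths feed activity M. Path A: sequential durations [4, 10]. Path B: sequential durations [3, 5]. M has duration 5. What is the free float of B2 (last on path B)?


ES(B2) = sum of predecessors on chain B = 3
EF(B2) = ES + duration = 3 + 5 = 8
Successor of B2 is M. ES(M) = max(sum(A), sum(B)) = max(14, 8) = 14
Free float = ES(successor) - EF(current) = 14 - 8 = 6

6


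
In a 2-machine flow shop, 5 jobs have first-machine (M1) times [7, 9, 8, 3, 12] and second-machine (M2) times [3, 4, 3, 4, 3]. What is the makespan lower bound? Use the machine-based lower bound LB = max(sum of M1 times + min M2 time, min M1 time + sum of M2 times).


LB1 = sum(M1 times) + min(M2 times) = 39 + 3 = 42
LB2 = min(M1 times) + sum(M2 times) = 3 + 17 = 20
Lower bound = max(LB1, LB2) = max(42, 20) = 42

42


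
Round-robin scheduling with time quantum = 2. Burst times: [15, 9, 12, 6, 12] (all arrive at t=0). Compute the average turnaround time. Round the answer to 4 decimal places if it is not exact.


Time quantum = 2
Execution trace:
  J1 runs 2 units, time = 2
  J2 runs 2 units, time = 4
  J3 runs 2 units, time = 6
  J4 runs 2 units, time = 8
  J5 runs 2 units, time = 10
  J1 runs 2 units, time = 12
  J2 runs 2 units, time = 14
  J3 runs 2 units, time = 16
  J4 runs 2 units, time = 18
  J5 runs 2 units, time = 20
  J1 runs 2 units, time = 22
  J2 runs 2 units, time = 24
  J3 runs 2 units, time = 26
  J4 runs 2 units, time = 28
  J5 runs 2 units, time = 30
  J1 runs 2 units, time = 32
  J2 runs 2 units, time = 34
  J3 runs 2 units, time = 36
  J5 runs 2 units, time = 38
  J1 runs 2 units, time = 40
  J2 runs 1 units, time = 41
  J3 runs 2 units, time = 43
  J5 runs 2 units, time = 45
  J1 runs 2 units, time = 47
  J3 runs 2 units, time = 49
  J5 runs 2 units, time = 51
  J1 runs 2 units, time = 53
  J1 runs 1 units, time = 54
Finish times: [54, 41, 49, 28, 51]
Average turnaround = 223/5 = 44.6

44.6


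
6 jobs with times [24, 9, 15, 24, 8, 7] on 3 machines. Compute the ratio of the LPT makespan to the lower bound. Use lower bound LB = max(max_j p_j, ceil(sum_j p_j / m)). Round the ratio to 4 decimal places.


LPT order: [24, 24, 15, 9, 8, 7]
Machine loads after assignment: [32, 31, 24]
LPT makespan = 32
Lower bound = max(max_job, ceil(total/3)) = max(24, 29) = 29
Ratio = 32 / 29 = 1.1034

1.1034


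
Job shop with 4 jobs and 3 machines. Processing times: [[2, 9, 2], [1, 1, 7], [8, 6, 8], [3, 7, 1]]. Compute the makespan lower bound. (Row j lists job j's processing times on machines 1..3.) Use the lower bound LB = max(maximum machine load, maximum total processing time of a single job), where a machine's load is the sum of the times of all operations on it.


Machine loads:
  Machine 1: 2 + 1 + 8 + 3 = 14
  Machine 2: 9 + 1 + 6 + 7 = 23
  Machine 3: 2 + 7 + 8 + 1 = 18
Max machine load = 23
Job totals:
  Job 1: 13
  Job 2: 9
  Job 3: 22
  Job 4: 11
Max job total = 22
Lower bound = max(23, 22) = 23

23


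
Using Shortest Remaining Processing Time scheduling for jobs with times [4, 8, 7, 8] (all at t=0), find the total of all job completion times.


Since all jobs arrive at t=0, SRPT equals SPT ordering.
SPT order: [4, 7, 8, 8]
Completion times:
  Job 1: p=4, C=4
  Job 2: p=7, C=11
  Job 3: p=8, C=19
  Job 4: p=8, C=27
Total completion time = 4 + 11 + 19 + 27 = 61

61


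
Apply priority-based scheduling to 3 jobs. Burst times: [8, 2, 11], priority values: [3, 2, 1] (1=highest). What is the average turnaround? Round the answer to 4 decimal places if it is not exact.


Sort by priority (ascending = highest first):
Order: [(1, 11), (2, 2), (3, 8)]
Completion times:
  Priority 1, burst=11, C=11
  Priority 2, burst=2, C=13
  Priority 3, burst=8, C=21
Average turnaround = 45/3 = 15.0

15.0


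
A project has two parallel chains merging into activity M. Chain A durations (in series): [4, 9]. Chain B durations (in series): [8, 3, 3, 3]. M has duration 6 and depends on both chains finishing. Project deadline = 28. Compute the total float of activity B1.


Forward pass: ES(B1) = sum of predecessors on chain B = 0
EF = ES + duration = 0 + 8 = 8
Backward pass: LF(M) = deadline = 28; LS(M) = 28 - 6 = 22
LF(B1) = LS(M) - sum(successors on chain B) = 22 - 9 = 13
LS = LF - duration = 13 - 8 = 5
Total float = LS - ES = 5 - 0 = 5

5


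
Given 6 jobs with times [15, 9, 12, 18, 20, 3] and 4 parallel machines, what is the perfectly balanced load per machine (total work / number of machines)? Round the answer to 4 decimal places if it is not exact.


Total processing time = 15 + 9 + 12 + 18 + 20 + 3 = 77
Number of machines = 4
Ideal balanced load = 77 / 4 = 19.25

19.25


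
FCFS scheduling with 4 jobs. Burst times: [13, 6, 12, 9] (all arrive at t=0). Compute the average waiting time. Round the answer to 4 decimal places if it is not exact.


FCFS order (as given): [13, 6, 12, 9]
Waiting times:
  Job 1: wait = 0
  Job 2: wait = 13
  Job 3: wait = 19
  Job 4: wait = 31
Sum of waiting times = 63
Average waiting time = 63/4 = 15.75

15.75


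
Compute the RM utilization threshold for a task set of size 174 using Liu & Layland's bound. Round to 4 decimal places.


Compute 2^(1/174) = 1.0039915496
Subtract 1: 1.0039915496 - 1 = 0.0039915496
Multiply by n: 174 * 0.0039915496 = 0.6945296304
Round to 4 dp: 0.6945

0.6945


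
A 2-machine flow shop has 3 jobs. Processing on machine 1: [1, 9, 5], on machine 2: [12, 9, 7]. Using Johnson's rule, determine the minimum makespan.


Apply Johnson's rule:
  Group 1 (a <= b): [(1, 1, 12), (3, 5, 7), (2, 9, 9)]
  Group 2 (a > b): []
Optimal job order: [1, 3, 2]
Schedule:
  Job 1: M1 done at 1, M2 done at 13
  Job 3: M1 done at 6, M2 done at 20
  Job 2: M1 done at 15, M2 done at 29
Makespan = 29

29


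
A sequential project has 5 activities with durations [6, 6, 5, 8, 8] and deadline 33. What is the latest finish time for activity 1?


LF(activity 1) = deadline - sum of successor durations
Successors: activities 2 through 5 with durations [6, 5, 8, 8]
Sum of successor durations = 27
LF = 33 - 27 = 6

6


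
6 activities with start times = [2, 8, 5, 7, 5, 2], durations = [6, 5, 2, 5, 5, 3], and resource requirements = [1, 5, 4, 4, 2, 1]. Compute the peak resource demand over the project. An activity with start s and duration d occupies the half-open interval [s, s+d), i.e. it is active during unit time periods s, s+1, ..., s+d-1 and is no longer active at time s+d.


Each activity i is active on [start_i, start_i + duration_i).
Compute total resource usage per time slot:
  t=0: active resources = [], total = 0
  t=1: active resources = [], total = 0
  t=2: active resources = [1, 1], total = 2
  t=3: active resources = [1, 1], total = 2
  t=4: active resources = [1, 1], total = 2
  t=5: active resources = [1, 4, 2], total = 7
  t=6: active resources = [1, 4, 2], total = 7
  t=7: active resources = [1, 4, 2], total = 7
  t=8: active resources = [5, 4, 2], total = 11
  t=9: active resources = [5, 4, 2], total = 11
  t=10: active resources = [5, 4], total = 9
  t=11: active resources = [5, 4], total = 9
  t=12: active resources = [5], total = 5
Peak resource demand = 11

11


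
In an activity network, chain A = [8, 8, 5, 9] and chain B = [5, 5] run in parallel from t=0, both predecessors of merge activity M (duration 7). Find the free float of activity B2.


ES(B2) = sum of predecessors on chain B = 5
EF(B2) = ES + duration = 5 + 5 = 10
Successor of B2 is M. ES(M) = max(sum(A), sum(B)) = max(30, 10) = 30
Free float = ES(successor) - EF(current) = 30 - 10 = 20

20


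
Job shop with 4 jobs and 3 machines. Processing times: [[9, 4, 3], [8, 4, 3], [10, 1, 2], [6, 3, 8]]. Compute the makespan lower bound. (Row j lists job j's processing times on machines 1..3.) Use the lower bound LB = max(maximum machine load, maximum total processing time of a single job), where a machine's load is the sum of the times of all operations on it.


Machine loads:
  Machine 1: 9 + 8 + 10 + 6 = 33
  Machine 2: 4 + 4 + 1 + 3 = 12
  Machine 3: 3 + 3 + 2 + 8 = 16
Max machine load = 33
Job totals:
  Job 1: 16
  Job 2: 15
  Job 3: 13
  Job 4: 17
Max job total = 17
Lower bound = max(33, 17) = 33

33


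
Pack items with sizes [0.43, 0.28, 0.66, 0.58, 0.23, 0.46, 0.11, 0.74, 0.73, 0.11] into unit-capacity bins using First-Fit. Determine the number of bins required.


Place items sequentially using First-Fit:
  Item 0.43 -> new Bin 1
  Item 0.28 -> Bin 1 (now 0.71)
  Item 0.66 -> new Bin 2
  Item 0.58 -> new Bin 3
  Item 0.23 -> Bin 1 (now 0.94)
  Item 0.46 -> new Bin 4
  Item 0.11 -> Bin 2 (now 0.77)
  Item 0.74 -> new Bin 5
  Item 0.73 -> new Bin 6
  Item 0.11 -> Bin 2 (now 0.88)
Total bins used = 6

6


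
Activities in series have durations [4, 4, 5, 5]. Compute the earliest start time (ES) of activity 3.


Activity 3 starts after activities 1 through 2 complete.
Predecessor durations: [4, 4]
ES = 4 + 4 = 8

8


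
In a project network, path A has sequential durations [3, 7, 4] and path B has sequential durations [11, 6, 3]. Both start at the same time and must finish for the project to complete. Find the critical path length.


Path A total = 3 + 7 + 4 = 14
Path B total = 11 + 6 + 3 = 20
Critical path = longest path = max(14, 20) = 20

20


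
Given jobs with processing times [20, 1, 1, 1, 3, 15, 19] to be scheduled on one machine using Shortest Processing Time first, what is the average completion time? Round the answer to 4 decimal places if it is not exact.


Sort jobs by processing time (SPT order): [1, 1, 1, 3, 15, 19, 20]
Compute completion times sequentially:
  Job 1: processing = 1, completes at 1
  Job 2: processing = 1, completes at 2
  Job 3: processing = 1, completes at 3
  Job 4: processing = 3, completes at 6
  Job 5: processing = 15, completes at 21
  Job 6: processing = 19, completes at 40
  Job 7: processing = 20, completes at 60
Sum of completion times = 133
Average completion time = 133/7 = 19.0

19.0


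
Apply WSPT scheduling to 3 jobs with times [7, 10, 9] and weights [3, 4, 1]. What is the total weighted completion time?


Compute p/w ratios and sort ascending (WSPT): [(7, 3), (10, 4), (9, 1)]
Compute weighted completion times:
  Job (p=7,w=3): C=7, w*C=3*7=21
  Job (p=10,w=4): C=17, w*C=4*17=68
  Job (p=9,w=1): C=26, w*C=1*26=26
Total weighted completion time = 115

115


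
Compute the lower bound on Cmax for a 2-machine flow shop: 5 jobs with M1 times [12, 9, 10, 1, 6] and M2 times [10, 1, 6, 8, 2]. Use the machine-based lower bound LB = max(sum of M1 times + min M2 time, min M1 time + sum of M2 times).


LB1 = sum(M1 times) + min(M2 times) = 38 + 1 = 39
LB2 = min(M1 times) + sum(M2 times) = 1 + 27 = 28
Lower bound = max(LB1, LB2) = max(39, 28) = 39

39


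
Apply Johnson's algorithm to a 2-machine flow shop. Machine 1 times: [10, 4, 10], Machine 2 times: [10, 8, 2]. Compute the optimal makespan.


Apply Johnson's rule:
  Group 1 (a <= b): [(2, 4, 8), (1, 10, 10)]
  Group 2 (a > b): [(3, 10, 2)]
Optimal job order: [2, 1, 3]
Schedule:
  Job 2: M1 done at 4, M2 done at 12
  Job 1: M1 done at 14, M2 done at 24
  Job 3: M1 done at 24, M2 done at 26
Makespan = 26

26


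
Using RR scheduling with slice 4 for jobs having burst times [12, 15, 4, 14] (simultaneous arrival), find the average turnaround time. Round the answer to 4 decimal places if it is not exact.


Time quantum = 4
Execution trace:
  J1 runs 4 units, time = 4
  J2 runs 4 units, time = 8
  J3 runs 4 units, time = 12
  J4 runs 4 units, time = 16
  J1 runs 4 units, time = 20
  J2 runs 4 units, time = 24
  J4 runs 4 units, time = 28
  J1 runs 4 units, time = 32
  J2 runs 4 units, time = 36
  J4 runs 4 units, time = 40
  J2 runs 3 units, time = 43
  J4 runs 2 units, time = 45
Finish times: [32, 43, 12, 45]
Average turnaround = 132/4 = 33.0

33.0


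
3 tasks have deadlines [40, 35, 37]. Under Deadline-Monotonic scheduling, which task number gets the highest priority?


Sort tasks by relative deadline (ascending):
  Task 2: deadline = 35
  Task 3: deadline = 37
  Task 1: deadline = 40
Priority order (highest first): [2, 3, 1]
Highest priority task = 2

2


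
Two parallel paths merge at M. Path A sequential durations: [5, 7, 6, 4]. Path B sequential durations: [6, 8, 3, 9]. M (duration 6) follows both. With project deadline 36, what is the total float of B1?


Forward pass: ES(B1) = sum of predecessors on chain B = 0
EF = ES + duration = 0 + 6 = 6
Backward pass: LF(M) = deadline = 36; LS(M) = 36 - 6 = 30
LF(B1) = LS(M) - sum(successors on chain B) = 30 - 20 = 10
LS = LF - duration = 10 - 6 = 4
Total float = LS - ES = 4 - 0 = 4

4


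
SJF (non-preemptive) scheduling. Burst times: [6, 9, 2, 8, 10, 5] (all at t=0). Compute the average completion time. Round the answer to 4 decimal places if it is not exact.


SJF order (ascending): [2, 5, 6, 8, 9, 10]
Completion times:
  Job 1: burst=2, C=2
  Job 2: burst=5, C=7
  Job 3: burst=6, C=13
  Job 4: burst=8, C=21
  Job 5: burst=9, C=30
  Job 6: burst=10, C=40
Average completion = 113/6 = 18.8333

18.8333


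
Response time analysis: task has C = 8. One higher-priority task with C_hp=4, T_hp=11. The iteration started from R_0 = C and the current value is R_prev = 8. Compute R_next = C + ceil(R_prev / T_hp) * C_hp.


R_next = C + ceil(R_prev / T_hp) * C_hp
ceil(8 / 11) = ceil(0.7273) = 1
Interference = 1 * 4 = 4
R_next = 8 + 4 = 12

12


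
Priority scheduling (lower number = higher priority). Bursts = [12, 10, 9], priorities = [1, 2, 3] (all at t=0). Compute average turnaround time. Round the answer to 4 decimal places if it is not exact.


Sort by priority (ascending = highest first):
Order: [(1, 12), (2, 10), (3, 9)]
Completion times:
  Priority 1, burst=12, C=12
  Priority 2, burst=10, C=22
  Priority 3, burst=9, C=31
Average turnaround = 65/3 = 21.6667

21.6667


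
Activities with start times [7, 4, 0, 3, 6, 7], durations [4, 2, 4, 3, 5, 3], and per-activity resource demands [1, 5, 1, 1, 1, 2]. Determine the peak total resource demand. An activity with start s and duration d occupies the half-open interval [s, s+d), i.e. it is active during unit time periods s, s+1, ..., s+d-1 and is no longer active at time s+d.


Each activity i is active on [start_i, start_i + duration_i).
Compute total resource usage per time slot:
  t=0: active resources = [1], total = 1
  t=1: active resources = [1], total = 1
  t=2: active resources = [1], total = 1
  t=3: active resources = [1, 1], total = 2
  t=4: active resources = [5, 1], total = 6
  t=5: active resources = [5, 1], total = 6
  t=6: active resources = [1], total = 1
  t=7: active resources = [1, 1, 2], total = 4
  t=8: active resources = [1, 1, 2], total = 4
  t=9: active resources = [1, 1, 2], total = 4
  t=10: active resources = [1, 1], total = 2
Peak resource demand = 6

6


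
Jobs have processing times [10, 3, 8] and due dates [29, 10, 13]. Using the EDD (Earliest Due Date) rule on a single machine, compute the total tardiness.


Sort by due date (EDD order): [(3, 10), (8, 13), (10, 29)]
Compute completion times and tardiness:
  Job 1: p=3, d=10, C=3, tardiness=max(0,3-10)=0
  Job 2: p=8, d=13, C=11, tardiness=max(0,11-13)=0
  Job 3: p=10, d=29, C=21, tardiness=max(0,21-29)=0
Total tardiness = 0

0


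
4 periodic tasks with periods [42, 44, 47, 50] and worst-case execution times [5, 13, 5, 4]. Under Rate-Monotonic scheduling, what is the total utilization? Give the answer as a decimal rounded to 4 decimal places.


Compute individual utilizations (exact fractions):
  Task 1: C/T = 5/42 (approx. 0.119)
  Task 2: C/T = 13/44 (approx. 0.2955)
  Task 3: C/T = 5/47 (approx. 0.1064)
  Task 4: C/T = 4/50 = 2/25 (approx. 0.08)
Total utilization U = 5/42 + 13/44 + 5/47 + 2/25 = 652381/1085700
Rounded to 4 decimal places: U = 0.6009
RM (Liu & Layland) bound for 4 tasks = 0.756828; compare with U = 652381/1085700 (approx. 0.600885)
U <= bound, so schedulable by RM sufficient condition.

0.6009


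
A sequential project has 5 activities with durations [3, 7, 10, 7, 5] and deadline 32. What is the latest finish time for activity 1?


LF(activity 1) = deadline - sum of successor durations
Successors: activities 2 through 5 with durations [7, 10, 7, 5]
Sum of successor durations = 29
LF = 32 - 29 = 3

3


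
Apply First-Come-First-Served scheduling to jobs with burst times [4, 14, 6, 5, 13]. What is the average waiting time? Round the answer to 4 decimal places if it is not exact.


FCFS order (as given): [4, 14, 6, 5, 13]
Waiting times:
  Job 1: wait = 0
  Job 2: wait = 4
  Job 3: wait = 18
  Job 4: wait = 24
  Job 5: wait = 29
Sum of waiting times = 75
Average waiting time = 75/5 = 15.0

15.0


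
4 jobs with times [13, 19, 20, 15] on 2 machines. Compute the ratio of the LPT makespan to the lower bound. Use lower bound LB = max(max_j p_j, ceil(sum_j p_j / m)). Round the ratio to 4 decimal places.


LPT order: [20, 19, 15, 13]
Machine loads after assignment: [33, 34]
LPT makespan = 34
Lower bound = max(max_job, ceil(total/2)) = max(20, 34) = 34
Ratio = 34 / 34 = 1.0

1.0


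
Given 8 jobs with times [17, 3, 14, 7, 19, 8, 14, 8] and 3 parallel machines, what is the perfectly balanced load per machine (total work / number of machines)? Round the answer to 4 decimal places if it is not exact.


Total processing time = 17 + 3 + 14 + 7 + 19 + 8 + 14 + 8 = 90
Number of machines = 3
Ideal balanced load = 90 / 3 = 30.0

30.0


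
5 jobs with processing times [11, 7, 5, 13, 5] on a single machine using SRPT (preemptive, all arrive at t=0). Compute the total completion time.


Since all jobs arrive at t=0, SRPT equals SPT ordering.
SPT order: [5, 5, 7, 11, 13]
Completion times:
  Job 1: p=5, C=5
  Job 2: p=5, C=10
  Job 3: p=7, C=17
  Job 4: p=11, C=28
  Job 5: p=13, C=41
Total completion time = 5 + 10 + 17 + 28 + 41 = 101

101


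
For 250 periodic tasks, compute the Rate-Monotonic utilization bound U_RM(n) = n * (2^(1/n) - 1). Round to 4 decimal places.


Compute 2^(1/250) = 1.0027764359
Subtract 1: 1.0027764359 - 1 = 0.0027764359
Multiply by n: 250 * 0.0027764359 = 0.6941089750
Round to 4 dp: 0.6941

0.6941


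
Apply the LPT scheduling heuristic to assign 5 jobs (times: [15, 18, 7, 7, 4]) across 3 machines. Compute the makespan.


Sort jobs in decreasing order (LPT): [18, 15, 7, 7, 4]
Assign each job to the least loaded machine:
  Machine 1: jobs [18], load = 18
  Machine 2: jobs [15], load = 15
  Machine 3: jobs [7, 7, 4], load = 18
Makespan = max load = 18

18
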